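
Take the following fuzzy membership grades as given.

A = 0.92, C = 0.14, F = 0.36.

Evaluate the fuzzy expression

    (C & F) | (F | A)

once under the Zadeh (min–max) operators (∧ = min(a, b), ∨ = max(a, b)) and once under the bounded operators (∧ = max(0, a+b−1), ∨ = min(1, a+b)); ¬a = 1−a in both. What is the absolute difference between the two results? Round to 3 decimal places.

0.080

Under Zadeh (min–max):
  C & F = min(a, b) on (0.14, 0.36) = 0.14
  F | A = max(a, b) on (0.36, 0.92) = 0.92
  (C & F) | (F | A) = max(a, b) on (0.14, 0.92) = 0.92
  → value = 0.9200
Under bounded:
  C & F = max(0, a+b−1) on (0.14, 0.36) = 0.00
  F | A = min(1, a+b) on (0.36, 0.92) = 1.00
  (C & F) | (F | A) = min(1, a+b) on (0.00, 1.00) = 1.00
  → value = 1.0000
|0.9200 − 1.0000| = 0.080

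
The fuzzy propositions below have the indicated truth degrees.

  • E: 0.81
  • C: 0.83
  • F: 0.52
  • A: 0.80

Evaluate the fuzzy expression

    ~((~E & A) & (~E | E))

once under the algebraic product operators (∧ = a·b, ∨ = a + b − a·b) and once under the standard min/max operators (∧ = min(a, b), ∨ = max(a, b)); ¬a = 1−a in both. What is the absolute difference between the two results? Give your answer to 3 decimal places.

0.061

Under algebraic product:
  ~E = 1 − 0.8100 = 0.1900
  ~E & A = a·b on (0.1900, 0.8000) = 0.1520
  ~E = 1 − 0.8100 = 0.1900
  ~E | E = a + b − a·b on (0.1900, 0.8100) = 0.8461
  (~E & A) & (~E | E) = a·b on (0.1520, 0.8461) = 0.1286
  ~((~E & A) & (~E | E)) = 1 − 0.1286 = 0.8714
  → value = 0.8714
Under standard min/max:
  ~E = 1 − 0.81 = 0.19
  ~E & A = min(a, b) on (0.19, 0.80) = 0.19
  ~E = 1 − 0.81 = 0.19
  ~E | E = max(a, b) on (0.19, 0.81) = 0.81
  (~E & A) & (~E | E) = min(a, b) on (0.19, 0.81) = 0.19
  ~((~E & A) & (~E | E)) = 1 − 0.19 = 0.81
  → value = 0.8100
|0.8714 − 0.8100| = 0.061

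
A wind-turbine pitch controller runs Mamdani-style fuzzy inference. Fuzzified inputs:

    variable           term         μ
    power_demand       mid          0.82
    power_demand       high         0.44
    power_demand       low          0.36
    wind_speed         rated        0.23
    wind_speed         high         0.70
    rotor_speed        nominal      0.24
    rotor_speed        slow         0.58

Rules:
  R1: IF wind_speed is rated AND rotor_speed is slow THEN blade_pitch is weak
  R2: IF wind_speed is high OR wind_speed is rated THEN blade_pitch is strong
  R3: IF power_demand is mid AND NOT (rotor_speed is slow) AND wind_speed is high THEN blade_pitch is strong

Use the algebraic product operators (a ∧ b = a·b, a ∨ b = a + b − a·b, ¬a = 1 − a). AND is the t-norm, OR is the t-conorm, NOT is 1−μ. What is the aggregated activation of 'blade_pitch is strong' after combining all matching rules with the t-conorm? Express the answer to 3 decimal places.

0.825

R1: rated=0.23, slow=0.58; AND[a·b] → w = 0.1334
R2: high=0.70, rated=0.23; OR[a + b − a·b] → w = 0.7690
R3: mid=0.82, ¬slow=1−0.58=0.42, high=0.70; AND[a·b] → w = 0.2411
Rules with consequent 'strong': {R2, R3} → strengths 0.7690, 0.2411
Aggregate via t-conorm [a + b − a·b]: 0.8247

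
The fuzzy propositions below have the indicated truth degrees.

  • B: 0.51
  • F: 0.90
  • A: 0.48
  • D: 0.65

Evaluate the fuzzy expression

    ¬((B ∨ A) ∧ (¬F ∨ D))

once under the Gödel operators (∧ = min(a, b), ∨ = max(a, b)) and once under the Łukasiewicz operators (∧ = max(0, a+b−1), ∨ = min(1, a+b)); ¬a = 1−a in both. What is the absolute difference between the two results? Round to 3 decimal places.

Under Gödel:
  B ∨ A = max(a, b) on (0.51, 0.48) = 0.51
  ¬F = 1 − 0.90 = 0.10
  ¬F ∨ D = max(a, b) on (0.10, 0.65) = 0.65
  (B ∨ A) ∧ (¬F ∨ D) = min(a, b) on (0.51, 0.65) = 0.51
  ¬((B ∨ A) ∧ (¬F ∨ D)) = 1 − 0.51 = 0.49
  → value = 0.4900
Under Łukasiewicz:
  B ∨ A = min(1, a+b) on (0.51, 0.48) = 0.99
  ¬F = 1 − 0.90 = 0.10
  ¬F ∨ D = min(1, a+b) on (0.10, 0.65) = 0.75
  (B ∨ A) ∧ (¬F ∨ D) = max(0, a+b−1) on (0.99, 0.75) = 0.74
  ¬((B ∨ A) ∧ (¬F ∨ D)) = 1 − 0.74 = 0.26
  → value = 0.2600
|0.4900 − 0.2600| = 0.230

0.230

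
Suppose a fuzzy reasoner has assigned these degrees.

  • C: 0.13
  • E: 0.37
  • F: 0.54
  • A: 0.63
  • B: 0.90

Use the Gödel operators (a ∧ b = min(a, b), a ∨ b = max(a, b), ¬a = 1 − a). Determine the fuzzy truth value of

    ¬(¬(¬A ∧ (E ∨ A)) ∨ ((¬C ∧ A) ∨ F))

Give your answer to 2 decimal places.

¬A = 1 − 0.63 = 0.37
E ∨ A = max(a, b) on (0.37, 0.63) = 0.63
¬A ∧ (E ∨ A) = min(a, b) on (0.37, 0.63) = 0.37
¬(¬A ∧ (E ∨ A)) = 1 − 0.37 = 0.63
¬C = 1 − 0.13 = 0.87
¬C ∧ A = min(a, b) on (0.87, 0.63) = 0.63
(¬C ∧ A) ∨ F = max(a, b) on (0.63, 0.54) = 0.63
¬(¬A ∧ (E ∨ A)) ∨ ((¬C ∧ A) ∨ F) = max(a, b) on (0.63, 0.63) = 0.63
¬(¬(¬A ∧ (E ∨ A)) ∨ ((¬C ∧ A) ∨ F)) = 1 − 0.63 = 0.37

0.37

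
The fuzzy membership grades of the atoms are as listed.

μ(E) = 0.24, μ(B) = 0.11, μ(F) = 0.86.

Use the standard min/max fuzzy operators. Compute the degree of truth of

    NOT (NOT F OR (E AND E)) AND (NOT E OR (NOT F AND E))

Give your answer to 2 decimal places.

NOT F = 1 − 0.86 = 0.14
E AND E = min(a, b) on (0.24, 0.24) = 0.24
NOT F OR (E AND E) = max(a, b) on (0.14, 0.24) = 0.24
NOT (NOT F OR (E AND E)) = 1 − 0.24 = 0.76
NOT E = 1 − 0.24 = 0.76
NOT F = 1 − 0.86 = 0.14
NOT F AND E = min(a, b) on (0.14, 0.24) = 0.14
NOT E OR (NOT F AND E) = max(a, b) on (0.76, 0.14) = 0.76
NOT (NOT F OR (E AND E)) AND (NOT E OR (NOT F AND E)) = min(a, b) on (0.76, 0.76) = 0.76

0.76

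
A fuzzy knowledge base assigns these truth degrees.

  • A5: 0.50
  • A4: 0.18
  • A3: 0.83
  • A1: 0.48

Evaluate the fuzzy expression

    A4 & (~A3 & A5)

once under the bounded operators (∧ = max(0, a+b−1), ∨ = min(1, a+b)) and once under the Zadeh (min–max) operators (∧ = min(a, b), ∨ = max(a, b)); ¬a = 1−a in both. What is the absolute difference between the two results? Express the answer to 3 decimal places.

Under bounded:
  ~A3 = 1 − 0.83 = 0.17
  ~A3 & A5 = max(0, a+b−1) on (0.17, 0.50) = 0.00
  A4 & (~A3 & A5) = max(0, a+b−1) on (0.18, 0.00) = 0.00
  → value = 0.0000
Under Zadeh (min–max):
  ~A3 = 1 − 0.83 = 0.17
  ~A3 & A5 = min(a, b) on (0.17, 0.50) = 0.17
  A4 & (~A3 & A5) = min(a, b) on (0.18, 0.17) = 0.17
  → value = 0.1700
|0.0000 − 0.1700| = 0.170

0.170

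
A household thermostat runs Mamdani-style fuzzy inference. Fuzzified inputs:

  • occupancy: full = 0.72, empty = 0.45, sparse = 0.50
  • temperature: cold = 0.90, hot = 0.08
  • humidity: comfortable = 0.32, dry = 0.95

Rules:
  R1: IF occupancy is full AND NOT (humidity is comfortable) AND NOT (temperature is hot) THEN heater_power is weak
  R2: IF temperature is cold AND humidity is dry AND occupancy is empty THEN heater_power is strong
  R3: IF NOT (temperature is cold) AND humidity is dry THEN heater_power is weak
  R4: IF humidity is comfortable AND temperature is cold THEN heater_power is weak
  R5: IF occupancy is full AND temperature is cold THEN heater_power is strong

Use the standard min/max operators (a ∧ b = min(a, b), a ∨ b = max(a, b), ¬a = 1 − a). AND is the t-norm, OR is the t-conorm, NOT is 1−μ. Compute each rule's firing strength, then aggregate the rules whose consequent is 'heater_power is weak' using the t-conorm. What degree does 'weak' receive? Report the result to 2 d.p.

R1: full=0.72, ¬comfortable=1−0.32=0.68, ¬hot=1−0.08=0.92; AND[min(a, b)] → w = 0.68
R2: cold=0.90, dry=0.95, empty=0.45; AND[min(a, b)] → w = 0.45
R3: ¬cold=1−0.90=0.10, dry=0.95; AND[min(a, b)] → w = 0.10
R4: comfortable=0.32, cold=0.90; AND[min(a, b)] → w = 0.32
R5: full=0.72, cold=0.90; AND[min(a, b)] → w = 0.72
Rules with consequent 'weak': {R1, R3, R4} → strengths 0.68, 0.10, 0.32
Aggregate via t-conorm [max(a, b)]: 0.68

0.68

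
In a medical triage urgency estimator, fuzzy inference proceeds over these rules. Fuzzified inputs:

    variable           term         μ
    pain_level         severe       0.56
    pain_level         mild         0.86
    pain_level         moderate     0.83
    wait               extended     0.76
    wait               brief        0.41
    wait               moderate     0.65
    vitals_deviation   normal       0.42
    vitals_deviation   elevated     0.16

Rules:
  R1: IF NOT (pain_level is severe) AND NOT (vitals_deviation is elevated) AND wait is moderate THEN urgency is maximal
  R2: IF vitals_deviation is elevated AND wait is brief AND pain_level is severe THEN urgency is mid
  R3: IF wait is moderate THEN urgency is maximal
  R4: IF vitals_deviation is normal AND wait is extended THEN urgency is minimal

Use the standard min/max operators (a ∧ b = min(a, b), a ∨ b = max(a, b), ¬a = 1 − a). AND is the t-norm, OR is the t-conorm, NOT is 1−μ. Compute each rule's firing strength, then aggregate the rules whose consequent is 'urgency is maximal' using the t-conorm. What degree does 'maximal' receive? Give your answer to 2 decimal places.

R1: ¬severe=1−0.56=0.44, ¬elevated=1−0.16=0.84, moderate=0.65; AND[min(a, b)] → w = 0.44
R2: elevated=0.16, brief=0.41, severe=0.56; AND[min(a, b)] → w = 0.16
R3: moderate=0.65 → w = 0.65
R4: normal=0.42, extended=0.76; AND[min(a, b)] → w = 0.42
Rules with consequent 'maximal': {R1, R3} → strengths 0.44, 0.65
Aggregate via t-conorm [max(a, b)]: 0.65

0.65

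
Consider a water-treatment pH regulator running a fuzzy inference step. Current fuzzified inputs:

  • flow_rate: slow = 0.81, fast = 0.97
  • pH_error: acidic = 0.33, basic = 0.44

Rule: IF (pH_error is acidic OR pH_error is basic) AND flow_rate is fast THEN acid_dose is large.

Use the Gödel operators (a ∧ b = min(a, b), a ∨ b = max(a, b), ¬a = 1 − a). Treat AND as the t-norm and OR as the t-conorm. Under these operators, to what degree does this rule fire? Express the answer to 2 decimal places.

0.44

firing strength: (acidic=0.33 OR basic=0.44) = 0.44; AND[min(a, b)] with fast=0.97 → w = 0.44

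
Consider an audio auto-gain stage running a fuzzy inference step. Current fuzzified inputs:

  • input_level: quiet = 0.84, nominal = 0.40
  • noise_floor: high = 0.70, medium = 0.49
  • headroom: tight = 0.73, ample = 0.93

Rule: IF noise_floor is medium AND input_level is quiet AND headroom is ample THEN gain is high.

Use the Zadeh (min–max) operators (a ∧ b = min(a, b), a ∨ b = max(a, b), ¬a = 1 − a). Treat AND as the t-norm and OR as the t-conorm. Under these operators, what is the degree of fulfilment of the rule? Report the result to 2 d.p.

firing strength: medium=0.49, quiet=0.84, ample=0.93; AND[min(a, b)] → w = 0.49

0.49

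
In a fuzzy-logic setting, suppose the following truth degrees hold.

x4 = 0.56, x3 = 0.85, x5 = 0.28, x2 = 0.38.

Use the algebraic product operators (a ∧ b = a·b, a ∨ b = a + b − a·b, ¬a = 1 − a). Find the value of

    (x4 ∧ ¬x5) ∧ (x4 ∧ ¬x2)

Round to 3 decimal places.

0.140

¬x5 = 1 − 0.2800 = 0.7200
x4 ∧ ¬x5 = a·b on (0.5600, 0.7200) = 0.4032
¬x2 = 1 − 0.3800 = 0.6200
x4 ∧ ¬x2 = a·b on (0.5600, 0.6200) = 0.3472
(x4 ∧ ¬x5) ∧ (x4 ∧ ¬x2) = a·b on (0.4032, 0.3472) = 0.1400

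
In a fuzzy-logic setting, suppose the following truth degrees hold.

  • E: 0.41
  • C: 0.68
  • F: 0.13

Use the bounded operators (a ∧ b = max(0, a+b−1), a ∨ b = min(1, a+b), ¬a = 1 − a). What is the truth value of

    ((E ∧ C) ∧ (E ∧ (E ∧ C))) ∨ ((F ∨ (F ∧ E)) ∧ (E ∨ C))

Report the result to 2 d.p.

0.13

E ∧ C = max(0, a+b−1) on (0.41, 0.68) = 0.09
E ∧ C = max(0, a+b−1) on (0.41, 0.68) = 0.09
E ∧ (E ∧ C) = max(0, a+b−1) on (0.41, 0.09) = 0.00
(E ∧ C) ∧ (E ∧ (E ∧ C)) = max(0, a+b−1) on (0.09, 0.00) = 0.00
F ∧ E = max(0, a+b−1) on (0.13, 0.41) = 0.00
F ∨ (F ∧ E) = min(1, a+b) on (0.13, 0.00) = 0.13
E ∨ C = min(1, a+b) on (0.41, 0.68) = 1.00
(F ∨ (F ∧ E)) ∧ (E ∨ C) = max(0, a+b−1) on (0.13, 1.00) = 0.13
((E ∧ C) ∧ (E ∧ (E ∧ C))) ∨ ((F ∨ (F ∧ E)) ∧ (E ∨ C)) = min(1, a+b) on (0.00, 0.13) = 0.13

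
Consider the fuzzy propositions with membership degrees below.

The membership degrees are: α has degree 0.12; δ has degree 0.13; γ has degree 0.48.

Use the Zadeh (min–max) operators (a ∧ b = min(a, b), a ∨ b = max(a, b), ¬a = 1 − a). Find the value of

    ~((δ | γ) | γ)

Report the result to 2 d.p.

δ | γ = max(a, b) on (0.13, 0.48) = 0.48
(δ | γ) | γ = max(a, b) on (0.48, 0.48) = 0.48
~((δ | γ) | γ) = 1 − 0.48 = 0.52

0.52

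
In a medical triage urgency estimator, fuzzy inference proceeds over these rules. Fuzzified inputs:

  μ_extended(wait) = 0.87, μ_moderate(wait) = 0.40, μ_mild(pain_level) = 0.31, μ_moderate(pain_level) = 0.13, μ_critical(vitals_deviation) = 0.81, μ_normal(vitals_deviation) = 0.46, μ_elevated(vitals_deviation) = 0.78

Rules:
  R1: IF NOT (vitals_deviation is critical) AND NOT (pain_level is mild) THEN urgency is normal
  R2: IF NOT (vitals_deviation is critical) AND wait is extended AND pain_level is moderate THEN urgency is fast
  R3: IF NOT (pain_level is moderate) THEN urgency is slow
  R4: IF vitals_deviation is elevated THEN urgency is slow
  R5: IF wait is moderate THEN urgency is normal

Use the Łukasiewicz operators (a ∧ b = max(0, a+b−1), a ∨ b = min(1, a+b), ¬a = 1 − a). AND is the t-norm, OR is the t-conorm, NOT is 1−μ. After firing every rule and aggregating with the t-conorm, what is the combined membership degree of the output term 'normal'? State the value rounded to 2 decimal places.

0.40

R1: ¬critical=1−0.81=0.19, ¬mild=1−0.31=0.69; AND[max(0, a+b−1)] → w = 0.00
R2: ¬critical=1−0.81=0.19, extended=0.87, moderate=0.13; AND[max(0, a+b−1)] → w = 0.00
R3: ¬moderate=1−0.13=0.87 → w = 0.87
R4: elevated=0.78 → w = 0.78
R5: moderate=0.40 → w = 0.40
Rules with consequent 'normal': {R1, R5} → strengths 0.00, 0.40
Aggregate via t-conorm [min(1, a+b)]: 0.40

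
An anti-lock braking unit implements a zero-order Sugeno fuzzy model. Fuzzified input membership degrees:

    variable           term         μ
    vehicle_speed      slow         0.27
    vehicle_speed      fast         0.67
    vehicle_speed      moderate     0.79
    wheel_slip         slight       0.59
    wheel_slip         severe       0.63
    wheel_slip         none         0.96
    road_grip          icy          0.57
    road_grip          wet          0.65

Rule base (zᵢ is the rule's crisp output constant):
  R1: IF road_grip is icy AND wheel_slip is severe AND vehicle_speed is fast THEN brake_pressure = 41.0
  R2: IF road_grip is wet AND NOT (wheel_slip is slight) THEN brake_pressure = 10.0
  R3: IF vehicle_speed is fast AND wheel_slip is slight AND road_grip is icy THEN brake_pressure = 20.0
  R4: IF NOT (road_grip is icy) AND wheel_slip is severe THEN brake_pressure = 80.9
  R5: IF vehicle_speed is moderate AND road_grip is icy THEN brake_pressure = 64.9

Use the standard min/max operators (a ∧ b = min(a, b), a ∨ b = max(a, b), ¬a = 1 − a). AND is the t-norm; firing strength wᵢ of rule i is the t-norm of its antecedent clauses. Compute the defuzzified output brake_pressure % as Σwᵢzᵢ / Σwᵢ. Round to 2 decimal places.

R1 (z=41.0): icy=0.57, severe=0.63, fast=0.67; AND[min(a, b)] → w = 0.57
R2 (z=10.0): wet=0.65, ¬slight=1−0.59=0.41; AND[min(a, b)] → w = 0.41
R3 (z=20.0): fast=0.67, slight=0.59, icy=0.57; AND[min(a, b)] → w = 0.57
R4 (z=80.9): ¬icy=1−0.57=0.43, severe=0.63; AND[min(a, b)] → w = 0.43
R5 (z=64.9): moderate=0.79, icy=0.57; AND[min(a, b)] → w = 0.57
Weighted average = (0.57·41.0 + 0.41·10.0 + 0.57·20.0 + 0.43·80.9 + 0.57·64.9) / (0.57 + 0.41 + 0.57 + 0.43 + 0.57)
  = 110.6500 / 2.5500 = 43.39

43.39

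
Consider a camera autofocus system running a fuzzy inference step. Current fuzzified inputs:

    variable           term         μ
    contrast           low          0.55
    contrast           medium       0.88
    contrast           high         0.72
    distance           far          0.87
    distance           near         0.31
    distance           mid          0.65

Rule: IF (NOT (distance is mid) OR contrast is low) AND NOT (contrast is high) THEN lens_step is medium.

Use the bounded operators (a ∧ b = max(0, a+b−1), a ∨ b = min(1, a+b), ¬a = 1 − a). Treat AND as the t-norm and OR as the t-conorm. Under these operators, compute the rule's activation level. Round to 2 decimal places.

0.18

firing strength: (¬mid=1−0.65=0.35 OR low=0.55) = 0.90; AND[max(0, a+b−1)] with ¬high=1−0.72=0.28 → w = 0.18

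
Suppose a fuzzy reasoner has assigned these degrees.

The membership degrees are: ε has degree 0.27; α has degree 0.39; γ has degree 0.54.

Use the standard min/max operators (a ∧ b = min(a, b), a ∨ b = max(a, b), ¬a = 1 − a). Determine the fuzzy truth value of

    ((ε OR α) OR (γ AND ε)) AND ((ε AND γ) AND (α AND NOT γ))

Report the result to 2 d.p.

ε OR α = max(a, b) on (0.27, 0.39) = 0.39
γ AND ε = min(a, b) on (0.54, 0.27) = 0.27
(ε OR α) OR (γ AND ε) = max(a, b) on (0.39, 0.27) = 0.39
ε AND γ = min(a, b) on (0.27, 0.54) = 0.27
NOT γ = 1 − 0.54 = 0.46
α AND NOT γ = min(a, b) on (0.39, 0.46) = 0.39
(ε AND γ) AND (α AND NOT γ) = min(a, b) on (0.27, 0.39) = 0.27
((ε OR α) OR (γ AND ε)) AND ((ε AND γ) AND (α AND NOT γ)) = min(a, b) on (0.39, 0.27) = 0.27

0.27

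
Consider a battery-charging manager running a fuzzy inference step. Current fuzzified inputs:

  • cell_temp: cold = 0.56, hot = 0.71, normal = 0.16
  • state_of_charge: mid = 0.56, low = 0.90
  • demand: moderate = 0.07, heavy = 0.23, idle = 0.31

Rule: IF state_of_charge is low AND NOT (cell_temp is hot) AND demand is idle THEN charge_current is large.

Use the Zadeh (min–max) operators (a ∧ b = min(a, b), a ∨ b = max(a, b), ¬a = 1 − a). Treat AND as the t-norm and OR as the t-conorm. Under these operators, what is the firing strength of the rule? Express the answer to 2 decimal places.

0.29

firing strength: low=0.90, ¬hot=1−0.71=0.29, idle=0.31; AND[min(a, b)] → w = 0.29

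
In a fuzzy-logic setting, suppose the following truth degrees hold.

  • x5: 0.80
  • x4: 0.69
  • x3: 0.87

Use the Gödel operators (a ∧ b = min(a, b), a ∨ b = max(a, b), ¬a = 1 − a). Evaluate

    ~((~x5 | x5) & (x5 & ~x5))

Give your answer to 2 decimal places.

~x5 = 1 − 0.80 = 0.20
~x5 | x5 = max(a, b) on (0.20, 0.80) = 0.80
~x5 = 1 − 0.80 = 0.20
x5 & ~x5 = min(a, b) on (0.80, 0.20) = 0.20
(~x5 | x5) & (x5 & ~x5) = min(a, b) on (0.80, 0.20) = 0.20
~((~x5 | x5) & (x5 & ~x5)) = 1 − 0.20 = 0.80

0.80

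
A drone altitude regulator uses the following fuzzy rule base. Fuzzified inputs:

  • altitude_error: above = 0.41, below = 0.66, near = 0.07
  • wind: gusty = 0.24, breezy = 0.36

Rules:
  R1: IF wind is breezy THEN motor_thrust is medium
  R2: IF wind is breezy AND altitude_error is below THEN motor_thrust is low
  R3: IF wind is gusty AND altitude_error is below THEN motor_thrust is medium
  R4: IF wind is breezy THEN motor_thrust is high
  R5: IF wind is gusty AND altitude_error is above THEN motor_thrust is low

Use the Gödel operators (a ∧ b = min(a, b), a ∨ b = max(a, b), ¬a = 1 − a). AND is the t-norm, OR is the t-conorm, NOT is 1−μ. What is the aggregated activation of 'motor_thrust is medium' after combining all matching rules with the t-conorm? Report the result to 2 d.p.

R1: breezy=0.36 → w = 0.36
R2: breezy=0.36, below=0.66; AND[min(a, b)] → w = 0.36
R3: gusty=0.24, below=0.66; AND[min(a, b)] → w = 0.24
R4: breezy=0.36 → w = 0.36
R5: gusty=0.24, above=0.41; AND[min(a, b)] → w = 0.24
Rules with consequent 'medium': {R1, R3} → strengths 0.36, 0.24
Aggregate via t-conorm [max(a, b)]: 0.36

0.36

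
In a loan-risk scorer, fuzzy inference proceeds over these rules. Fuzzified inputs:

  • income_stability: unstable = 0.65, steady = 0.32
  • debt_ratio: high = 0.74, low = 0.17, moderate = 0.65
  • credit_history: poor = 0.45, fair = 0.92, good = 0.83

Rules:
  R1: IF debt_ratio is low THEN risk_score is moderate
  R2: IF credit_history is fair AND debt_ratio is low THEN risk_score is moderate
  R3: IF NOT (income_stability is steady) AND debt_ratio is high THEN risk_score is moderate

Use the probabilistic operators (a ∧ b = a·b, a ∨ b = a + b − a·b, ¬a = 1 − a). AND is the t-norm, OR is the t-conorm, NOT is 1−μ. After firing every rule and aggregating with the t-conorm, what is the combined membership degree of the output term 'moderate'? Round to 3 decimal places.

0.652

R1: low=0.17 → w = 0.1700
R2: fair=0.92, low=0.17; AND[a·b] → w = 0.1564
R3: ¬steady=1−0.32=0.68, high=0.74; AND[a·b] → w = 0.5032
Rules with consequent 'moderate': {R1, R2, R3} → strengths 0.1700, 0.1564, 0.5032
Aggregate via t-conorm [a + b − a·b]: 0.6521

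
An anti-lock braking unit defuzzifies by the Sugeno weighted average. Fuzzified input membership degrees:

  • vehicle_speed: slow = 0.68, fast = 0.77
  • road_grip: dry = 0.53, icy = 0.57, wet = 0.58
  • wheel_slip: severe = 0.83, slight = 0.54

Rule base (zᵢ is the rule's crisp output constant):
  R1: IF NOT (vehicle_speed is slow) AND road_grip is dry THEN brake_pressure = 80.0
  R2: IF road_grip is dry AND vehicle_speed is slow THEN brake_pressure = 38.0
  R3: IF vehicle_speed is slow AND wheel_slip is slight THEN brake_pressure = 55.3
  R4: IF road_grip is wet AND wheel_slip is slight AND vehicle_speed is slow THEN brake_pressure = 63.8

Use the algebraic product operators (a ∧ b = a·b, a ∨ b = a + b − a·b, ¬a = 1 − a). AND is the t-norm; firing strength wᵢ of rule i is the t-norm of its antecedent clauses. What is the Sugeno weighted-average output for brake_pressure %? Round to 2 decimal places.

55.09

R1 (z=80.0): ¬slow=1−0.68=0.32, dry=0.53; AND[a·b] → w = 0.1696
R2 (z=38.0): dry=0.53, slow=0.68; AND[a·b] → w = 0.3604
R3 (z=55.3): slow=0.68, slight=0.54; AND[a·b] → w = 0.3672
R4 (z=63.8): wet=0.58, slight=0.54, slow=0.68; AND[a·b] → w = 0.2130
Weighted average = (0.1696·80.0 + 0.3604·38.0 + 0.3672·55.3 + 0.2130·63.8) / (0.1696 + 0.3604 + 0.3672 + 0.2130)
  = 61.1572 / 1.1102 = 55.09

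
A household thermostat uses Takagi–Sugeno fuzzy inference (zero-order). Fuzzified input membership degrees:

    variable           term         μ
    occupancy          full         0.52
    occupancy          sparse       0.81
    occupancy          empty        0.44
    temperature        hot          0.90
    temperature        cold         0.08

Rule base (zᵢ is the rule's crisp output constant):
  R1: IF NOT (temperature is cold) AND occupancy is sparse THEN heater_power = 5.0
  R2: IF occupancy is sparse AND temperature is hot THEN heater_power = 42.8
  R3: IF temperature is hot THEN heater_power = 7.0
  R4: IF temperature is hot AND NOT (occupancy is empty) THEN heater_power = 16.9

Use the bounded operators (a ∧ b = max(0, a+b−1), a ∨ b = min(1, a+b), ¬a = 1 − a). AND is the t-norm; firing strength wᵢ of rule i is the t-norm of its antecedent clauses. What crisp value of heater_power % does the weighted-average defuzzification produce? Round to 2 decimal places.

17.18

R1 (z=5.0): ¬cold=1−0.08=0.92, sparse=0.81; AND[max(0, a+b−1)] → w = 0.73
R2 (z=42.8): sparse=0.81, hot=0.90; AND[max(0, a+b−1)] → w = 0.71
R3 (z=7.0): hot=0.90 → w = 0.90
R4 (z=16.9): hot=0.90, ¬empty=1−0.44=0.56; AND[max(0, a+b−1)] → w = 0.46
Weighted average = (0.73·5.0 + 0.71·42.8 + 0.90·7.0 + 0.46·16.9) / (0.73 + 0.71 + 0.90 + 0.46)
  = 48.1120 / 2.8000 = 17.18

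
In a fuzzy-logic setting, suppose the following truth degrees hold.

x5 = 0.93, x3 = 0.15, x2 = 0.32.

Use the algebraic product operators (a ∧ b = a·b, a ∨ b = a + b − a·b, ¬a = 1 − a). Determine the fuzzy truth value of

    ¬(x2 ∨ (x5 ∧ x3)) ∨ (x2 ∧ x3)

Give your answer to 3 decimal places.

x5 ∧ x3 = a·b on (0.9300, 0.1500) = 0.1395
x2 ∨ (x5 ∧ x3) = a + b − a·b on (0.3200, 0.1395) = 0.4149
¬(x2 ∨ (x5 ∧ x3)) = 1 − 0.4149 = 0.5851
x2 ∧ x3 = a·b on (0.3200, 0.1500) = 0.0480
¬(x2 ∨ (x5 ∧ x3)) ∨ (x2 ∧ x3) = a + b − a·b on (0.5851, 0.0480) = 0.6051

0.605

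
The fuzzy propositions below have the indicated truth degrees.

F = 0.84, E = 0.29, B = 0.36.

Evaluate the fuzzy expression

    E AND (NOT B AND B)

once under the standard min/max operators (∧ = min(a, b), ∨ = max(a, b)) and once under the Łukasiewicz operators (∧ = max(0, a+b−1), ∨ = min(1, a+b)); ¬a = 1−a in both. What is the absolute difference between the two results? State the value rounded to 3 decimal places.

Under standard min/max:
  NOT B = 1 − 0.36 = 0.64
  NOT B AND B = min(a, b) on (0.64, 0.36) = 0.36
  E AND (NOT B AND B) = min(a, b) on (0.29, 0.36) = 0.29
  → value = 0.2900
Under Łukasiewicz:
  NOT B = 1 − 0.36 = 0.64
  NOT B AND B = max(0, a+b−1) on (0.64, 0.36) = 0.00
  E AND (NOT B AND B) = max(0, a+b−1) on (0.29, 0.00) = 0.00
  → value = 0.0000
|0.2900 − 0.0000| = 0.290

0.290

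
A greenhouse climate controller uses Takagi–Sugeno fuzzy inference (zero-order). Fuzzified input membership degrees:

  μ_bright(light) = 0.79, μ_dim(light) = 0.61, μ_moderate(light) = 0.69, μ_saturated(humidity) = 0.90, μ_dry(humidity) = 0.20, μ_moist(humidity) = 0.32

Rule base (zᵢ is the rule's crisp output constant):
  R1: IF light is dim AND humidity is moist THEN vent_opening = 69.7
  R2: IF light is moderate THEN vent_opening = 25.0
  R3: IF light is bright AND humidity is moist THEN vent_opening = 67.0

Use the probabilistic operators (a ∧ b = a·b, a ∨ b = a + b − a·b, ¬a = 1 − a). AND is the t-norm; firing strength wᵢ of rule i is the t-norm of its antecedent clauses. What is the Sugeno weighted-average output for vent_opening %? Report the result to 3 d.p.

41.997

R1 (z=69.7): dim=0.61, moist=0.32; AND[a·b] → w = 0.1952
R2 (z=25.0): moderate=0.69 → w = 0.6900
R3 (z=67.0): bright=0.79, moist=0.32; AND[a·b] → w = 0.2528
Weighted average = (0.1952·69.7 + 0.6900·25.0 + 0.2528·67.0) / (0.1952 + 0.6900 + 0.2528)
  = 47.7930 / 1.1380 = 41.997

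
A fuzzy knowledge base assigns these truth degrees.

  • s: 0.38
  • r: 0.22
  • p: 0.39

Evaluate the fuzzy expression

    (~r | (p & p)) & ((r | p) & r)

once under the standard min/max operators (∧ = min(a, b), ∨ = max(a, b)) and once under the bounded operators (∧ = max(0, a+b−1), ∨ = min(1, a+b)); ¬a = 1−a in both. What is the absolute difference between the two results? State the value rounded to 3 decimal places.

0.220

Under standard min/max:
  ~r = 1 − 0.22 = 0.78
  p & p = min(a, b) on (0.39, 0.39) = 0.39
  ~r | (p & p) = max(a, b) on (0.78, 0.39) = 0.78
  r | p = max(a, b) on (0.22, 0.39) = 0.39
  (r | p) & r = min(a, b) on (0.39, 0.22) = 0.22
  (~r | (p & p)) & ((r | p) & r) = min(a, b) on (0.78, 0.22) = 0.22
  → value = 0.2200
Under bounded:
  ~r = 1 − 0.22 = 0.78
  p & p = max(0, a+b−1) on (0.39, 0.39) = 0.00
  ~r | (p & p) = min(1, a+b) on (0.78, 0.00) = 0.78
  r | p = min(1, a+b) on (0.22, 0.39) = 0.61
  (r | p) & r = max(0, a+b−1) on (0.61, 0.22) = 0.00
  (~r | (p & p)) & ((r | p) & r) = max(0, a+b−1) on (0.78, 0.00) = 0.00
  → value = 0.0000
|0.2200 − 0.0000| = 0.220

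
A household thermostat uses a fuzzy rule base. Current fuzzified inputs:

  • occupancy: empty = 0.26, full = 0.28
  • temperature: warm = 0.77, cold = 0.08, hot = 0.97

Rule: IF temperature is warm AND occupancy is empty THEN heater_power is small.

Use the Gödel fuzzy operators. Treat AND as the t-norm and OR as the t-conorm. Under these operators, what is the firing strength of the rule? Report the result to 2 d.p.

0.26

firing strength: warm=0.77, empty=0.26; AND[min(a, b)] → w = 0.26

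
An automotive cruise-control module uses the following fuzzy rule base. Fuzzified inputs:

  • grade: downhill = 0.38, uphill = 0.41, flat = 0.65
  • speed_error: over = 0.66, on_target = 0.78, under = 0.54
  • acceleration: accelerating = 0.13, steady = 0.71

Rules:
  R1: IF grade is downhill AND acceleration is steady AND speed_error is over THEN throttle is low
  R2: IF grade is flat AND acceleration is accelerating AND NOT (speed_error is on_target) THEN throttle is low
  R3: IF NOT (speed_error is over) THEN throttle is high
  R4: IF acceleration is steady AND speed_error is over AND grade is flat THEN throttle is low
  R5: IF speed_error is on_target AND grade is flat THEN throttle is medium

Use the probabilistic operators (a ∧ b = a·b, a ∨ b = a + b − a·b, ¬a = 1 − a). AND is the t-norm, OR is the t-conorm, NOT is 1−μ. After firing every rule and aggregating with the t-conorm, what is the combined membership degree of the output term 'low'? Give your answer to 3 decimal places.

R1: downhill=0.38, steady=0.71, over=0.66; AND[a·b] → w = 0.1781
R2: flat=0.65, accelerating=0.13, ¬on_target=1−0.78=0.22; AND[a·b] → w = 0.0186
R3: ¬over=1−0.66=0.34 → w = 0.3400
R4: steady=0.71, over=0.66, flat=0.65; AND[a·b] → w = 0.3046
R5: on_target=0.78, flat=0.65; AND[a·b] → w = 0.5070
Rules with consequent 'low': {R1, R2, R4} → strengths 0.1781, 0.0186, 0.3046
Aggregate via t-conorm [a + b − a·b]: 0.4390

0.439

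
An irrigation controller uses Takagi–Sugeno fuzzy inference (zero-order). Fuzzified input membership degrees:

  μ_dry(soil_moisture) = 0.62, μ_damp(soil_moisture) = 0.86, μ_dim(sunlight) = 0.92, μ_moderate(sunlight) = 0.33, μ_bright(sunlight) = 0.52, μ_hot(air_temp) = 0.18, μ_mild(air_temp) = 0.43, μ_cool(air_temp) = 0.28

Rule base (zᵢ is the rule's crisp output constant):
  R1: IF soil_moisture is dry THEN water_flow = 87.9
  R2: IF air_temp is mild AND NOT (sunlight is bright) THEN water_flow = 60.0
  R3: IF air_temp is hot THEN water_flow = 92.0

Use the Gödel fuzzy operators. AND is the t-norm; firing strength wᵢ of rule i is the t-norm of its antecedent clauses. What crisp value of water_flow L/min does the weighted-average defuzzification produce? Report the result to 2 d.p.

R1 (z=87.9): dry=0.62 → w = 0.62
R2 (z=60.0): mild=0.43, ¬bright=1−0.52=0.48; AND[min(a, b)] → w = 0.43
R3 (z=92.0): hot=0.18 → w = 0.18
Weighted average = (0.62·87.9 + 0.43·60.0 + 0.18·92.0) / (0.62 + 0.43 + 0.18)
  = 96.8580 / 1.2300 = 78.75

78.75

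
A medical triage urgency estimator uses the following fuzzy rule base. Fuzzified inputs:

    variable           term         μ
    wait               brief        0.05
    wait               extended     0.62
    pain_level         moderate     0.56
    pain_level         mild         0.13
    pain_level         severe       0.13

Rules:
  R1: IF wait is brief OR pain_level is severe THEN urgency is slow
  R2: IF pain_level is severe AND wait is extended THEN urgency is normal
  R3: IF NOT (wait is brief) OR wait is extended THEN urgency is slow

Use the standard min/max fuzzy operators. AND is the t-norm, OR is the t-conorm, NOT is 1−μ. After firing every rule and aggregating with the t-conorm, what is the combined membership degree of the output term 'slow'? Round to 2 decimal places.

R1: brief=0.05, severe=0.13; OR[max(a, b)] → w = 0.13
R2: severe=0.13, extended=0.62; AND[min(a, b)] → w = 0.13
R3: ¬brief=1−0.05=0.95, extended=0.62; OR[max(a, b)] → w = 0.95
Rules with consequent 'slow': {R1, R3} → strengths 0.13, 0.95
Aggregate via t-conorm [max(a, b)]: 0.95

0.95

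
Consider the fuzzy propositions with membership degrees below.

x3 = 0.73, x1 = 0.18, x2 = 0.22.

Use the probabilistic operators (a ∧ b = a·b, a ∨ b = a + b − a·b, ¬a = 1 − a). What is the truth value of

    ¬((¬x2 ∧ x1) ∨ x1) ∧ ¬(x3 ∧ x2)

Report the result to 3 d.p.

0.592

¬x2 = 1 − 0.2200 = 0.7800
¬x2 ∧ x1 = a·b on (0.7800, 0.1800) = 0.1404
(¬x2 ∧ x1) ∨ x1 = a + b − a·b on (0.1404, 0.1800) = 0.2951
¬((¬x2 ∧ x1) ∨ x1) = 1 − 0.2951 = 0.7049
x3 ∧ x2 = a·b on (0.7300, 0.2200) = 0.1606
¬(x3 ∧ x2) = 1 − 0.1606 = 0.8394
¬((¬x2 ∧ x1) ∨ x1) ∧ ¬(x3 ∧ x2) = a·b on (0.7049, 0.8394) = 0.5917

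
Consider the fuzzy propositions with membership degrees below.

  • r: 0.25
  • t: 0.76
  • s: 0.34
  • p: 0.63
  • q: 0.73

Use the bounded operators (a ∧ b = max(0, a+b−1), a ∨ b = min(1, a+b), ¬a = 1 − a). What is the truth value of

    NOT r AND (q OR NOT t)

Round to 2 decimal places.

0.72

NOT r = 1 − 0.25 = 0.75
NOT t = 1 − 0.76 = 0.24
q OR NOT t = min(1, a+b) on (0.73, 0.24) = 0.97
NOT r AND (q OR NOT t) = max(0, a+b−1) on (0.75, 0.97) = 0.72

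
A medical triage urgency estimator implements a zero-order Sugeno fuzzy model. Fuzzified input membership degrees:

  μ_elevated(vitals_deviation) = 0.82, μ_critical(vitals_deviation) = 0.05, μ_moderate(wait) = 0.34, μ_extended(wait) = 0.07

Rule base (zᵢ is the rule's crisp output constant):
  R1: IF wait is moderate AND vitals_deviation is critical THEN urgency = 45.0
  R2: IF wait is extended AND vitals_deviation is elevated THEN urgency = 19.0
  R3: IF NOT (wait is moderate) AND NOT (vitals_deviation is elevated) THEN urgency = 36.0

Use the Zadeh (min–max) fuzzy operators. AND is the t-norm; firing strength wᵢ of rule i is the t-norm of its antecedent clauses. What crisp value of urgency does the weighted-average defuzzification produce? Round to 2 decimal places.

R1 (z=45.0): moderate=0.34, critical=0.05; AND[min(a, b)] → w = 0.05
R2 (z=19.0): extended=0.07, elevated=0.82; AND[min(a, b)] → w = 0.07
R3 (z=36.0): ¬moderate=1−0.34=0.66, ¬elevated=1−0.82=0.18; AND[min(a, b)] → w = 0.18
Weighted average = (0.05·45.0 + 0.07·19.0 + 0.18·36.0) / (0.05 + 0.07 + 0.18)
  = 10.0600 / 0.3000 = 33.53

33.53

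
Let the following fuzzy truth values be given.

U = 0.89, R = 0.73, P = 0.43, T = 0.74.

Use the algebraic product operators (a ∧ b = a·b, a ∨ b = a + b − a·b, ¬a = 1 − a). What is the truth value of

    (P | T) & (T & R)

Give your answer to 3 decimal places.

0.460

P | T = a + b − a·b on (0.4300, 0.7400) = 0.8518
T & R = a·b on (0.7400, 0.7300) = 0.5402
(P | T) & (T & R) = a·b on (0.8518, 0.5402) = 0.4601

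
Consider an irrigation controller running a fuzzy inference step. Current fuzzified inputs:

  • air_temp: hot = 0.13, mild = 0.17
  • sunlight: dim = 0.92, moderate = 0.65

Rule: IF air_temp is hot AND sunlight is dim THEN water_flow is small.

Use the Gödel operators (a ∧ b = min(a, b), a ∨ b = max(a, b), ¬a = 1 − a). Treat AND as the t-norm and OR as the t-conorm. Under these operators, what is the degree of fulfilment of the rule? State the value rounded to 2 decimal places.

firing strength: hot=0.13, dim=0.92; AND[min(a, b)] → w = 0.13

0.13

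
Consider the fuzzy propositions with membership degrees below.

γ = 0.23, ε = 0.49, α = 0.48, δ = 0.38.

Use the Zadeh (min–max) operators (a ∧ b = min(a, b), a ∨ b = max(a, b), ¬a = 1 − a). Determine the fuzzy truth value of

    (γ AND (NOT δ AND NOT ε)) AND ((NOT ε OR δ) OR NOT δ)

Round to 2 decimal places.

NOT δ = 1 − 0.38 = 0.62
NOT ε = 1 − 0.49 = 0.51
NOT δ AND NOT ε = min(a, b) on (0.62, 0.51) = 0.51
γ AND (NOT δ AND NOT ε) = min(a, b) on (0.23, 0.51) = 0.23
NOT ε = 1 − 0.49 = 0.51
NOT ε OR δ = max(a, b) on (0.51, 0.38) = 0.51
NOT δ = 1 − 0.38 = 0.62
(NOT ε OR δ) OR NOT δ = max(a, b) on (0.51, 0.62) = 0.62
(γ AND (NOT δ AND NOT ε)) AND ((NOT ε OR δ) OR NOT δ) = min(a, b) on (0.23, 0.62) = 0.23

0.23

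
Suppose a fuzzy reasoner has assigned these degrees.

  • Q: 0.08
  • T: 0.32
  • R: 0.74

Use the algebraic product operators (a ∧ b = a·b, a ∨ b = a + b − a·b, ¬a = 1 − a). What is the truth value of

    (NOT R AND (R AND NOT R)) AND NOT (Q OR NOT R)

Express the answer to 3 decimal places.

0.034

NOT R = 1 − 0.7400 = 0.2600
NOT R = 1 − 0.7400 = 0.2600
R AND NOT R = a·b on (0.7400, 0.2600) = 0.1924
NOT R AND (R AND NOT R) = a·b on (0.2600, 0.1924) = 0.0500
NOT R = 1 − 0.7400 = 0.2600
Q OR NOT R = a + b − a·b on (0.0800, 0.2600) = 0.3192
NOT (Q OR NOT R) = 1 − 0.3192 = 0.6808
(NOT R AND (R AND NOT R)) AND NOT (Q OR NOT R) = a·b on (0.0500, 0.6808) = 0.0341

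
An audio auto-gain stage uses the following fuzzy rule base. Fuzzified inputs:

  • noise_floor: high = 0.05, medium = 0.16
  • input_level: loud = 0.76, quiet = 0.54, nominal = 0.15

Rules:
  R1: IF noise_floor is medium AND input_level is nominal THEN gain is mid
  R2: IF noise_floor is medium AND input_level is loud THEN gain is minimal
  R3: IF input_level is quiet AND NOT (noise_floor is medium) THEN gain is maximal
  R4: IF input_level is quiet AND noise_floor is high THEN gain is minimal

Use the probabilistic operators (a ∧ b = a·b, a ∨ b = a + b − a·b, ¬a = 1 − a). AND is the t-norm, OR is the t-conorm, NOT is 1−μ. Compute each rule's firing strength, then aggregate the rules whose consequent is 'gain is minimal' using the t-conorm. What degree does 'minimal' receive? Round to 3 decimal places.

R1: medium=0.16, nominal=0.15; AND[a·b] → w = 0.0240
R2: medium=0.16, loud=0.76; AND[a·b] → w = 0.1216
R3: quiet=0.54, ¬medium=1−0.16=0.84; AND[a·b] → w = 0.4536
R4: quiet=0.54, high=0.05; AND[a·b] → w = 0.0270
Rules with consequent 'minimal': {R2, R4} → strengths 0.1216, 0.0270
Aggregate via t-conorm [a + b − a·b]: 0.1453

0.145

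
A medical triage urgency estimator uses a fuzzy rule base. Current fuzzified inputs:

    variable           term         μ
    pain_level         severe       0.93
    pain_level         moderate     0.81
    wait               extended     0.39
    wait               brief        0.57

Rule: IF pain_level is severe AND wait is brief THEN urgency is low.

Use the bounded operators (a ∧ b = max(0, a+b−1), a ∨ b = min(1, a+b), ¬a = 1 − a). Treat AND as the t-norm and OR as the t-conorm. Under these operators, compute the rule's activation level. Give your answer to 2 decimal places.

0.50

firing strength: severe=0.93, brief=0.57; AND[max(0, a+b−1)] → w = 0.50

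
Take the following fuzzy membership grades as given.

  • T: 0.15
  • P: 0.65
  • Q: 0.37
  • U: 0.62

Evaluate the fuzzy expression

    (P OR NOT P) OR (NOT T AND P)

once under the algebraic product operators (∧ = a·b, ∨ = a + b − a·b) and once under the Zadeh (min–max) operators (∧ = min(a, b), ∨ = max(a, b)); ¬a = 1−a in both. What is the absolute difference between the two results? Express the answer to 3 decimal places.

0.248

Under algebraic product:
  NOT P = 1 − 0.6500 = 0.3500
  P OR NOT P = a + b − a·b on (0.6500, 0.3500) = 0.7725
  NOT T = 1 − 0.1500 = 0.8500
  NOT T AND P = a·b on (0.8500, 0.6500) = 0.5525
  (P OR NOT P) OR (NOT T AND P) = a + b − a·b on (0.7725, 0.5525) = 0.8982
  → value = 0.8982
Under Zadeh (min–max):
  NOT P = 1 − 0.65 = 0.35
  P OR NOT P = max(a, b) on (0.65, 0.35) = 0.65
  NOT T = 1 − 0.15 = 0.85
  NOT T AND P = min(a, b) on (0.85, 0.65) = 0.65
  (P OR NOT P) OR (NOT T AND P) = max(a, b) on (0.65, 0.65) = 0.65
  → value = 0.6500
|0.8982 − 0.6500| = 0.248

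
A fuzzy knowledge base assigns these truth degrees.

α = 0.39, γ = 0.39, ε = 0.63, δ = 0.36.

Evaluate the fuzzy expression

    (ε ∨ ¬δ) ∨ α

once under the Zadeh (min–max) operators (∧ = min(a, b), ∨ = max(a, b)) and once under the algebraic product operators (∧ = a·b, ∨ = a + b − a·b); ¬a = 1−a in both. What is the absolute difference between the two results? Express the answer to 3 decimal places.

0.279

Under Zadeh (min–max):
  ¬δ = 1 − 0.36 = 0.64
  ε ∨ ¬δ = max(a, b) on (0.63, 0.64) = 0.64
  (ε ∨ ¬δ) ∨ α = max(a, b) on (0.64, 0.39) = 0.64
  → value = 0.6400
Under algebraic product:
  ¬δ = 1 − 0.3600 = 0.6400
  ε ∨ ¬δ = a + b − a·b on (0.6300, 0.6400) = 0.8668
  (ε ∨ ¬δ) ∨ α = a + b − a·b on (0.8668, 0.3900) = 0.9187
  → value = 0.9187
|0.6400 − 0.9187| = 0.279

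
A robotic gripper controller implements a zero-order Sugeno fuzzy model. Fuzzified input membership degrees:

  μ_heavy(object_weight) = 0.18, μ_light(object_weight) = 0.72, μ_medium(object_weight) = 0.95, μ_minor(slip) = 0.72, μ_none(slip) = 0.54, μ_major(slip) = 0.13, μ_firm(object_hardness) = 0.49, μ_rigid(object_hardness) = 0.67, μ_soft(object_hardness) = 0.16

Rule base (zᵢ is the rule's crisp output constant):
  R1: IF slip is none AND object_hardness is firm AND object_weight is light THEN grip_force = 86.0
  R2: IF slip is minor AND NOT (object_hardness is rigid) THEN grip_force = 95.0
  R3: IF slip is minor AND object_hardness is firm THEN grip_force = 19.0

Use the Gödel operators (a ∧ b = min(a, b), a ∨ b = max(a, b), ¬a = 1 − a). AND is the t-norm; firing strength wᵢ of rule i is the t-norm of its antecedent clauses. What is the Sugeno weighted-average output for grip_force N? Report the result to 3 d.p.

63.206

R1 (z=86.0): none=0.54, firm=0.49, light=0.72; AND[min(a, b)] → w = 0.49
R2 (z=95.0): minor=0.72, ¬rigid=1−0.67=0.33; AND[min(a, b)] → w = 0.33
R3 (z=19.0): minor=0.72, firm=0.49; AND[min(a, b)] → w = 0.49
Weighted average = (0.49·86.0 + 0.33·95.0 + 0.49·19.0) / (0.49 + 0.33 + 0.49)
  = 82.8000 / 1.3100 = 63.206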